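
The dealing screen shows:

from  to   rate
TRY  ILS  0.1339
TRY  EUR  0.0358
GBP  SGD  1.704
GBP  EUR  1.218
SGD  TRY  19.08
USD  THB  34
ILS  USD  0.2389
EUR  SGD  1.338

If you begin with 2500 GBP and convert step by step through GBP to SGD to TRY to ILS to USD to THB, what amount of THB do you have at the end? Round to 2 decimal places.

2500 GBP × 1.704 = 4260 SGD
4260 SGD × 19.08 = 81280.8 TRY
81280.8 TRY × 0.1339 = 10883.49912 ILS
10883.49912 ILS × 0.2389 = 2600.067939768 USD
2600.067939768 USD × 34 = 88402.309952112 THB

88402.31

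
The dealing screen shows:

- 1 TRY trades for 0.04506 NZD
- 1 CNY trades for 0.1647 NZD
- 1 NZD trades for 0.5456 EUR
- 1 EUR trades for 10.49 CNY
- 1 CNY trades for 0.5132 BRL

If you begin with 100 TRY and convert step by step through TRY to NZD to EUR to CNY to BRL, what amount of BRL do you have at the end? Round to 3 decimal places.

13.235

100 TRY × 0.04506 = 4.506 NZD
4.506 NZD × 0.5456 = 2.4584736 EUR
2.4584736 EUR × 10.49 = 25.789388064 CNY
25.789388064 CNY × 0.5132 = 13.2351139544448 BRL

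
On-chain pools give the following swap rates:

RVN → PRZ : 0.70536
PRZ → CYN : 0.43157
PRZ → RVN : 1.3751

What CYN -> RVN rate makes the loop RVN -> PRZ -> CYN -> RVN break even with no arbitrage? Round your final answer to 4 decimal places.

3.2850

Known legs of the cycle: 0.70536 × 0.43157 = 0.3044122152
For no arbitrage the full-cycle product must be 1, so the missing rate is 1 / 0.3044122152 ≈ 3.285019.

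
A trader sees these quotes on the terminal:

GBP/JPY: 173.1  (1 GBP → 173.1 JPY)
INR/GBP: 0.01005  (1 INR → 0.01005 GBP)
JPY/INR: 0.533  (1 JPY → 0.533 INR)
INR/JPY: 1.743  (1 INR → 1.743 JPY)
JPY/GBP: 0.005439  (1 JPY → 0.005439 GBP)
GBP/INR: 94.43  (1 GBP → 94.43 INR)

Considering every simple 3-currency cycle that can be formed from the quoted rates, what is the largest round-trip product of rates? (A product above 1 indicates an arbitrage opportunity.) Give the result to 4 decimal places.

0.9272

JPY→INR→GBP→JPY: 0.533 × 0.01005 × 173.1 = 0.92724
JPY→GBP→INR→JPY: 0.005439 × 94.43 × 1.743 = 0.89521
Maximum is JPY→INR→GBP→JPY at 0.9272; no arbitrage — every cycle loses value.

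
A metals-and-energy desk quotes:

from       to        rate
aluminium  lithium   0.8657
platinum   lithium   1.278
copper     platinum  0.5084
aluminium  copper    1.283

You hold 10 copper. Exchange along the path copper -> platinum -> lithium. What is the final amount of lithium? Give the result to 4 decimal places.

6.4974

10 copper × 0.5084 = 5.084 platinum
5.084 platinum × 1.278 = 6.497352 lithium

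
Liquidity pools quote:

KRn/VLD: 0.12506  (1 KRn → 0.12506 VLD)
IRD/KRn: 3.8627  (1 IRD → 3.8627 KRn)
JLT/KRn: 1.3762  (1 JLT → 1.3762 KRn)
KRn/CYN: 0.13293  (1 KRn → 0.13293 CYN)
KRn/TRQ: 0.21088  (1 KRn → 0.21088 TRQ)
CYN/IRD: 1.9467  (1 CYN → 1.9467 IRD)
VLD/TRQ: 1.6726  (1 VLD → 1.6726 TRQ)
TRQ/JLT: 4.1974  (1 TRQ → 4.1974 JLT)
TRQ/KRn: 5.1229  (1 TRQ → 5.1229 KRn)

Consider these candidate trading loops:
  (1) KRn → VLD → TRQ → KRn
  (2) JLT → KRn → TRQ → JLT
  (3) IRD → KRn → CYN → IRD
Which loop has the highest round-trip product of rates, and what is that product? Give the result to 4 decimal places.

(1) 0.12506 × 1.6726 × 5.1229 = 1.07158
(2) 1.3762 × 0.21088 × 4.1974 = 1.21814
(3) 3.8627 × 0.13293 × 1.9467 = 0.99957
Highest is cycle (2) at 1.2181 (>1, arbitrage).

1.2181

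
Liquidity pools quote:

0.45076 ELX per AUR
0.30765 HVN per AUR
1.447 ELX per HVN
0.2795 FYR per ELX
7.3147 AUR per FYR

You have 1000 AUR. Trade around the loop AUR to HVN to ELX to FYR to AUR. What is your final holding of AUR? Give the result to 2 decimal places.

1000 AUR × 0.30765 = 307.65 HVN
307.65 HVN × 1.447 = 445.16955 ELX
445.16955 ELX × 0.2795 = 124.424889225 FYR
124.424889225 FYR × 7.3147 = 910.1307372141075 AUR

910.13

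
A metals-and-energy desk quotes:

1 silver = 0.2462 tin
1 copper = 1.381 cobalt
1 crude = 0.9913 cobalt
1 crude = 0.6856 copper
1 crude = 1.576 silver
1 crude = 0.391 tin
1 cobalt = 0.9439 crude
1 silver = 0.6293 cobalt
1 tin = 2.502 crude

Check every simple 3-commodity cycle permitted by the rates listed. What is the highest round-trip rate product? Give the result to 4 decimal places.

crude→silver→tin→crude: 1.576 × 0.2462 × 2.502 = 0.97080
crude→silver→cobalt→crude: 1.576 × 0.6293 × 0.9439 = 0.93614
crude→copper→cobalt→crude: 0.6856 × 1.381 × 0.9439 = 0.89370
Maximum is crude→silver→tin→crude at 0.9708; no arbitrage — every cycle loses value.

0.9708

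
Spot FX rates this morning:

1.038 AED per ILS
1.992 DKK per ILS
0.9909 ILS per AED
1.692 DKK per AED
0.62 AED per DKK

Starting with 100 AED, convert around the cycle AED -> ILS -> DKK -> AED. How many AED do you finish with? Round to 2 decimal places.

100 AED × 0.9909 = 99.09 ILS
99.09 ILS × 1.992 = 197.38728 DKK
197.38728 DKK × 0.62 = 122.3801136 AED

122.38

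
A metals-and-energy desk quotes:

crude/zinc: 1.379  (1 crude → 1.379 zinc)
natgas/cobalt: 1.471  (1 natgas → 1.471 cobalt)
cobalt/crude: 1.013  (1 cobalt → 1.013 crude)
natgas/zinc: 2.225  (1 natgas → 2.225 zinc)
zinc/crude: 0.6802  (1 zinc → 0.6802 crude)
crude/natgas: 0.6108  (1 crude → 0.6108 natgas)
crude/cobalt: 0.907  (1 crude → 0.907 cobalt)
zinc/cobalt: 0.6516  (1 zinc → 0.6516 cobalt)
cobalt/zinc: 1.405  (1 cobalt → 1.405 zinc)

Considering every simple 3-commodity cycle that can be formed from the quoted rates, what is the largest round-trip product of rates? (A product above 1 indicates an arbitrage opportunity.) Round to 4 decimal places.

0.9244

crude→natgas→zinc→crude: 0.6108 × 2.225 × 0.6802 = 0.92441
crude→zinc→cobalt→crude: 1.379 × 0.6516 × 1.013 = 0.91024
crude→natgas→cobalt→crude: 0.6108 × 1.471 × 1.013 = 0.91017
crude→cobalt→zinc→crude: 0.907 × 1.405 × 0.6802 = 0.86680
Maximum is crude→natgas→zinc→crude at 0.9244; no arbitrage — every cycle loses value.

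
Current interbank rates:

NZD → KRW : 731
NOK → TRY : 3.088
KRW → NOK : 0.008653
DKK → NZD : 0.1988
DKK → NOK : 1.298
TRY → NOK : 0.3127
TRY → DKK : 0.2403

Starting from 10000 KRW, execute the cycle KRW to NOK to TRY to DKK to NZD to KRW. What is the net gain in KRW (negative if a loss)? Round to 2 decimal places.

10000 KRW × 0.008653 = 86.53 NOK
86.53 NOK × 3.088 = 267.20464 TRY
267.20464 TRY × 0.2403 = 64.209274992 DKK
64.209274992 DKK × 0.1988 = 12.7648038684096 NZD
12.7648038684096 NZD × 731 = 9331.0716278074176 KRW
Net change: 9331.0716278074176 − 10000 = -668.9283721925824 KRW

-668.93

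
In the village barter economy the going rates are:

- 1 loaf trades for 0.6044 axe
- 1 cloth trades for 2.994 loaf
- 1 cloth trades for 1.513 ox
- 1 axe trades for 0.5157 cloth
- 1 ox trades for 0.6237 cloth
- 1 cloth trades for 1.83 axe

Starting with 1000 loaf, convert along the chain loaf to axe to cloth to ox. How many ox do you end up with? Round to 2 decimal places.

471.59

1000 loaf × 0.6044 = 604.4 axe
604.4 axe × 0.5157 = 311.68908 cloth
311.68908 cloth × 1.513 = 471.58557804 ox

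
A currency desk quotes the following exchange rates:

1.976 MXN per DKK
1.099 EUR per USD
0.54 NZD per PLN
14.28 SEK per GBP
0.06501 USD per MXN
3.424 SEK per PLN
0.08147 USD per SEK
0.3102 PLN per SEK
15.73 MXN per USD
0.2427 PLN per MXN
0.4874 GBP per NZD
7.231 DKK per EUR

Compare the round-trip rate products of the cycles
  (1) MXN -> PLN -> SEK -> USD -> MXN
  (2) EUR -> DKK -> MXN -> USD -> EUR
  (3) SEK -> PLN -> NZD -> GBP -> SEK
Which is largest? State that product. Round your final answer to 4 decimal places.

(1) 0.2427 × 3.424 × 0.08147 × 15.73 = 1.06495
(2) 7.231 × 1.976 × 0.06501 × 1.099 = 1.02085
(3) 0.3102 × 0.54 × 0.4874 × 14.28 = 1.16587
Highest is cycle (3) at 1.1659 (>1, arbitrage).

1.1659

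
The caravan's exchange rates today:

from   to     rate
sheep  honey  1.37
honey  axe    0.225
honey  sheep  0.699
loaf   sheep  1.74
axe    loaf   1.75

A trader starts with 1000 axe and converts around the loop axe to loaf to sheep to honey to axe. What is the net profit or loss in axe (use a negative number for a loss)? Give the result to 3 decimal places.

-61.379

1000 axe × 1.75 = 1750 loaf
1750 loaf × 1.74 = 3045 sheep
3045 sheep × 1.37 = 4171.65 honey
4171.65 honey × 0.225 = 938.62125 axe
Net change: 938.62125 − 1000 = -61.37875 axe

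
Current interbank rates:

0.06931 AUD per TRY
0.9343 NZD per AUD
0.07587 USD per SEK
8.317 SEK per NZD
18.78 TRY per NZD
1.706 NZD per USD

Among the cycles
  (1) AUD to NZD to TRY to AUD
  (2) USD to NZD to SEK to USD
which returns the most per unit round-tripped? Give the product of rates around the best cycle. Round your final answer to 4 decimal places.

1.2161

(1) 0.9343 × 18.78 × 0.06931 = 1.21612
(2) 1.706 × 8.317 × 0.07587 = 1.07650
Highest is cycle (1) at 1.2161 (>1, arbitrage).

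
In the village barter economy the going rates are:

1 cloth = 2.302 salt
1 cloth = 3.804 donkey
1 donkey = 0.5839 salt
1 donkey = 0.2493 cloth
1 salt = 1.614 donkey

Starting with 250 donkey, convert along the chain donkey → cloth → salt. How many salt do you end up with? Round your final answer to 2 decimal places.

250 donkey × 0.2493 = 62.325 cloth
62.325 cloth × 2.302 = 143.47215 salt

143.47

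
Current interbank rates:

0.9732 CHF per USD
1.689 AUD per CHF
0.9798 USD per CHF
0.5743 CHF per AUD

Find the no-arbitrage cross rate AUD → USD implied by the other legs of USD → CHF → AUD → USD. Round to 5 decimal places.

0.60837

Known legs of the cycle: 0.9732 × 1.689 = 1.6437348
For no arbitrage the full-cycle product must be 1, so the missing rate is 1 / 1.6437348 ≈ 0.6083706.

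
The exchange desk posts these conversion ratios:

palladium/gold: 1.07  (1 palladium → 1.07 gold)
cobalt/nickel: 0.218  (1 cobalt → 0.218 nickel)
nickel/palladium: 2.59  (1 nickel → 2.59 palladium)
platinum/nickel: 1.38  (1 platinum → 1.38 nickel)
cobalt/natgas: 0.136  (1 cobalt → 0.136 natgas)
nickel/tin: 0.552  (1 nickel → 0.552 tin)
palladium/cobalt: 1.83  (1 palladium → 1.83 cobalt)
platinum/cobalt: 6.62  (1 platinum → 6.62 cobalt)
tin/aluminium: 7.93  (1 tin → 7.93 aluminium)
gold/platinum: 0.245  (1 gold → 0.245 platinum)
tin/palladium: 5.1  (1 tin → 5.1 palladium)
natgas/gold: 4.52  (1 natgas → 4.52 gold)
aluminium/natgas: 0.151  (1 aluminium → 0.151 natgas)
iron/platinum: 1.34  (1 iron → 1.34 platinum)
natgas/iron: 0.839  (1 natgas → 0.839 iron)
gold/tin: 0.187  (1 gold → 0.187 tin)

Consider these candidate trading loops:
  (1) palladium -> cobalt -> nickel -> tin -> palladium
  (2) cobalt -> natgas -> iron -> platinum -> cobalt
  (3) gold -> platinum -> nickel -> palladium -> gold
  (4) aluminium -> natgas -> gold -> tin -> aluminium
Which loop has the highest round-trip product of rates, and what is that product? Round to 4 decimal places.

1.1231

(1) 1.83 × 0.218 × 0.552 × 5.1 = 1.12310
(2) 0.136 × 0.839 × 1.34 × 6.62 = 1.01219
(3) 0.245 × 1.38 × 2.59 × 1.07 = 0.93698
(4) 0.151 × 4.52 × 0.187 × 7.93 = 1.01212
Highest is cycle (1) at 1.1231 (>1, arbitrage).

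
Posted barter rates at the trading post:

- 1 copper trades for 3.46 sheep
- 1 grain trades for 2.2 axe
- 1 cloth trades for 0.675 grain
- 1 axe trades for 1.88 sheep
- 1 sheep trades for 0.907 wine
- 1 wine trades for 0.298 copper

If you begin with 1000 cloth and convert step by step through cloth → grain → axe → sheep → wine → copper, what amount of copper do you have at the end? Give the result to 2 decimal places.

754.58

1000 cloth × 0.675 = 675 grain
675 grain × 2.2 = 1485 axe
1485 axe × 1.88 = 2791.8 sheep
2791.8 sheep × 0.907 = 2532.1626 wine
2532.1626 wine × 0.298 = 754.5844548 copper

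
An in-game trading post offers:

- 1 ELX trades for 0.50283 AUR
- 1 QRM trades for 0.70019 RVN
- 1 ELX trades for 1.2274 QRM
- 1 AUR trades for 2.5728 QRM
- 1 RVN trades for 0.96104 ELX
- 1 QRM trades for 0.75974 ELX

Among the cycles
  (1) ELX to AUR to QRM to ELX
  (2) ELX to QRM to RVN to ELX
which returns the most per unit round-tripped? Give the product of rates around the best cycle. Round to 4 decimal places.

(1) 0.50283 × 2.5728 × 0.75974 = 0.98286
(2) 1.2274 × 0.70019 × 0.96104 = 0.82593
Highest is cycle (1) at 0.9829 (≤1, no arbitrage).

0.9829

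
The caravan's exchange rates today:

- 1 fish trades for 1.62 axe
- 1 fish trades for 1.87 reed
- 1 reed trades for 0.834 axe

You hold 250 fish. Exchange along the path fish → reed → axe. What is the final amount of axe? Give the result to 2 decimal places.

250 fish × 1.87 = 467.5 reed
467.5 reed × 0.834 = 389.895 axe

389.90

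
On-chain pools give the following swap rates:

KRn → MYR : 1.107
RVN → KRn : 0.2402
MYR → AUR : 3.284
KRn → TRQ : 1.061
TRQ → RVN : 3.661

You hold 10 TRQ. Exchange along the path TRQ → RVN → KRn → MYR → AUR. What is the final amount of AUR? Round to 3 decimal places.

10 TRQ × 3.661 = 36.61 RVN
36.61 RVN × 0.2402 = 8.793722 KRn
8.793722 KRn × 1.107 = 9.734650254 MYR
9.734650254 MYR × 3.284 = 31.968591434136 AUR

31.969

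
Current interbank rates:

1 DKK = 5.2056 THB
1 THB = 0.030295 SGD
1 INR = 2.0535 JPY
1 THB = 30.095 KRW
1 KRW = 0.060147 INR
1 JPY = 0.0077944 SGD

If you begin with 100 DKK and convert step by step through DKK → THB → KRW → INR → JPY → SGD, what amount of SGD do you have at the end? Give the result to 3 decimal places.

15.082

100 DKK × 5.2056 = 520.56 THB
520.56 THB × 30.095 = 15666.2532 KRW
15666.2532 KRW × 0.060147 = 942.2781312204 INR
942.2781312204 INR × 2.0535 = 1934.9681424610914 JPY
1934.9681424610914 JPY × 0.0077944 = 15.08191568959873080816 SGD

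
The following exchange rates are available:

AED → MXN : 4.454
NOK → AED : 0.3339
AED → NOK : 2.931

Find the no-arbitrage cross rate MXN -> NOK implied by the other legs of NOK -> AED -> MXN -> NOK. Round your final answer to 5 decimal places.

Known legs of the cycle: 0.3339 × 4.454 = 1.4871906
For no arbitrage the full-cycle product must be 1, so the missing rate is 1 / 1.4871906 ≈ 0.6724088.

0.67241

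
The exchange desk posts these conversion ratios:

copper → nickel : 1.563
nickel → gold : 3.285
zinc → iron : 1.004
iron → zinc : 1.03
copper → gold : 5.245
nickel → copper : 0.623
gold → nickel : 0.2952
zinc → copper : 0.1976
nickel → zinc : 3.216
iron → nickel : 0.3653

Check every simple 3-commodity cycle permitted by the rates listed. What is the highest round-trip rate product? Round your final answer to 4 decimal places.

1.1795

nickel→zinc→iron→nickel: 3.216 × 1.004 × 0.3653 = 1.17950
copper→nickel→zinc→copper: 1.563 × 3.216 × 0.1976 = 0.99326
gold→nickel→copper→gold: 0.2952 × 0.623 × 5.245 = 0.96461
Maximum is nickel→zinc→iron→nickel at 1.1795; arbitrage exists.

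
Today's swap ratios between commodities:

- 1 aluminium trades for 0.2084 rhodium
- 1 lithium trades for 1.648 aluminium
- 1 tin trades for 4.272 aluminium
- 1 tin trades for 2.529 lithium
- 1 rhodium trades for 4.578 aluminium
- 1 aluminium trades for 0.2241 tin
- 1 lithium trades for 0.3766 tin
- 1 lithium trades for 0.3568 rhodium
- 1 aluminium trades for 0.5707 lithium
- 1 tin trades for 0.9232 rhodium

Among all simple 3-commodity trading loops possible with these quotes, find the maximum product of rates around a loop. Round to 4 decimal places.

tin→rhodium→aluminium→tin: 0.9232 × 4.578 × 0.2241 = 0.94714
tin→lithium→aluminium→tin: 2.529 × 1.648 × 0.2241 = 0.93400
lithium→rhodium→aluminium→lithium: 0.3568 × 4.578 × 0.5707 = 0.93220
tin→aluminium→lithium→tin: 4.272 × 0.5707 × 0.3766 = 0.91816
Maximum is tin→rhodium→aluminium→tin at 0.9471; no arbitrage — every cycle loses value.

0.9471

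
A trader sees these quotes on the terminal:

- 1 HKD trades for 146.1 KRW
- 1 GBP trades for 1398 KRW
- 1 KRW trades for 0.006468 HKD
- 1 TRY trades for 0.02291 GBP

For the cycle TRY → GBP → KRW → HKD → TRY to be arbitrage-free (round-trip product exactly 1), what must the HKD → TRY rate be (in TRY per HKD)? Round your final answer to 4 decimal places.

Known legs of the cycle: 0.02291 × 1398 × 0.006468 = 0.20715826824
For no arbitrage the full-cycle product must be 1, so the missing rate is 1 / 0.20715826824 ≈ 4.827227.

4.8272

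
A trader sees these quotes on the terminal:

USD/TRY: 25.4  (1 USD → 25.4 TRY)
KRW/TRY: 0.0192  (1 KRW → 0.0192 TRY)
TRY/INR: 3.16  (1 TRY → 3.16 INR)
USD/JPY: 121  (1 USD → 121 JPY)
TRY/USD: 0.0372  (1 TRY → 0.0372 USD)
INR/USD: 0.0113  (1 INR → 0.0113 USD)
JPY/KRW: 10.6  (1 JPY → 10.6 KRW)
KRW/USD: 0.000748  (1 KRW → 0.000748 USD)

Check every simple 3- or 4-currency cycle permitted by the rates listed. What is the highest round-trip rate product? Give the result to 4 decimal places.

KRW→USD→JPY→KRW: 0.000748 × 121 × 10.6 = 0.95938
TRY→USD→JPY→KRW→TRY: 0.0372 × 121 × 10.6 × 0.0192 = 0.91608
TRY→INR→USD→TRY: 3.16 × 0.0113 × 25.4 = 0.90698
Maximum is KRW→USD→JPY→KRW at 0.9594; no arbitrage — every cycle loses value.

0.9594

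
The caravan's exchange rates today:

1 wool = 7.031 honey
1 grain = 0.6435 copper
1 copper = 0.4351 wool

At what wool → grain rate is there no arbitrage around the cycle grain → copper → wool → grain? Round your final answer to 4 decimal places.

3.5716

Known legs of the cycle: 0.6435 × 0.4351 = 0.27998685
For no arbitrage the full-cycle product must be 1, so the missing rate is 1 / 0.27998685 ≈ 3.571596.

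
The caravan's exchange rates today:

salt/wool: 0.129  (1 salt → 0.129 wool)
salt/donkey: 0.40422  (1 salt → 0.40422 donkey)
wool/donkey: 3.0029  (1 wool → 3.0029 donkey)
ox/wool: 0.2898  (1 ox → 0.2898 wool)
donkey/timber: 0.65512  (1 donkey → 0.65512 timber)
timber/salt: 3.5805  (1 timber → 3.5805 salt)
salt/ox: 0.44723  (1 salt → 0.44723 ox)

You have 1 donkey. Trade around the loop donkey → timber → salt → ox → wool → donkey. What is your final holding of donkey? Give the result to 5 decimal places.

0.91292

1 donkey × 0.65512 = 0.65512 timber
0.65512 timber × 3.5805 = 2.34565716 salt
2.34565716 salt × 0.44723 = 1.0490482516668 ox
1.0490482516668 ox × 0.2898 = 0.30401418333303864 wool
0.30401418333303864 wool × 3.0029 = 0.912924191130781732056 donkey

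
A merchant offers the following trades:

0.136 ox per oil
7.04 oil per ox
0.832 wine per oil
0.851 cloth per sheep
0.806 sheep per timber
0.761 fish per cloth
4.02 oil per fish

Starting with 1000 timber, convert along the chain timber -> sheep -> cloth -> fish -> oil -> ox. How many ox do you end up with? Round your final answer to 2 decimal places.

1000 timber × 0.806 = 806 sheep
806 sheep × 0.851 = 685.906 cloth
685.906 cloth × 0.761 = 521.974466 fish
521.974466 fish × 4.02 = 2098.33735332 oil
2098.33735332 oil × 0.136 = 285.37388005152 ox

285.37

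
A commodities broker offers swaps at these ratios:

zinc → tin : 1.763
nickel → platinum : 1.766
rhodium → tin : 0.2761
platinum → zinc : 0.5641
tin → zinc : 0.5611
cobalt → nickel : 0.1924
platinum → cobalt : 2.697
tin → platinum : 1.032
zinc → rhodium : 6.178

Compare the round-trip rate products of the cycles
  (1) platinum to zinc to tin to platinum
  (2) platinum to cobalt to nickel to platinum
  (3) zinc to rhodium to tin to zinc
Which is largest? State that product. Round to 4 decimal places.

1.0263

(1) 0.5641 × 1.763 × 1.032 = 1.02633
(2) 2.697 × 0.1924 × 1.766 = 0.91638
(3) 6.178 × 0.2761 × 0.5611 = 0.95709
Highest is cycle (1) at 1.0263 (>1, arbitrage).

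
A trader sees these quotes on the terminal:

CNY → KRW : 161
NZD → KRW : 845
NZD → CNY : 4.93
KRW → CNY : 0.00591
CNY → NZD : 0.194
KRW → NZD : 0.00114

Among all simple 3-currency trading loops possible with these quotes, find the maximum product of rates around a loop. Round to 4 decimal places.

CNY→NZD→KRW→CNY: 0.194 × 845 × 0.00591 = 0.96883
CNY→KRW→NZD→CNY: 161 × 0.00114 × 4.93 = 0.90485
Maximum is CNY→NZD→KRW→CNY at 0.9688; no arbitrage — every cycle loses value.

0.9688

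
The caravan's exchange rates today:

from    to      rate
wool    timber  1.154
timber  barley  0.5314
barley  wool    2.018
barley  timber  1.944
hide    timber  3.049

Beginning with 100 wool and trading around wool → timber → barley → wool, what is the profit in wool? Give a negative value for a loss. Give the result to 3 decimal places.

100 wool × 1.154 = 115.4 timber
115.4 timber × 0.5314 = 61.32356 barley
61.32356 barley × 2.018 = 123.75094408 wool
Net change: 123.75094408 − 100 = 23.75094408 wool

23.751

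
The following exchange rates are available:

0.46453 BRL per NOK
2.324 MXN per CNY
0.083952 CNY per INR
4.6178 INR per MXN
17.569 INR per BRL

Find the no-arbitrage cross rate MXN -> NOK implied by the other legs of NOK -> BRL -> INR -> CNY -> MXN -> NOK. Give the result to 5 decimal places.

Known legs of the cycle: 0.46453 × 17.569 × 0.083952 × 2.324 = 1.59231131049203136
For no arbitrage the full-cycle product must be 1, so the missing rate is 1 / 1.59231131049203136 ≈ 0.6280179.

0.62802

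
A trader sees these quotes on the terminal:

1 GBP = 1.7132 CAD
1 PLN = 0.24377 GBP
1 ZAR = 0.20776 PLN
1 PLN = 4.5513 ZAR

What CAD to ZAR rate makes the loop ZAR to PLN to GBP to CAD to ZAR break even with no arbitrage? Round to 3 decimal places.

Known legs of the cycle: 0.20776 × 0.24377 × 1.7132 = 0.08676613648864
For no arbitrage the full-cycle product must be 1, so the missing rate is 1 / 0.08676613648864 ≈ 11.52523.

11.525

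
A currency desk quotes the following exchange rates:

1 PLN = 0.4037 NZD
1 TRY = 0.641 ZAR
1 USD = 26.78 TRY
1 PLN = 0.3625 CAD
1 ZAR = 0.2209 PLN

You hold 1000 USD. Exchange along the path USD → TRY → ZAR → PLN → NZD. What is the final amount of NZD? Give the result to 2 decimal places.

1530.82

1000 USD × 26.78 = 26780 TRY
26780 TRY × 0.641 = 17165.98 ZAR
17165.98 ZAR × 0.2209 = 3791.964982 PLN
3791.964982 PLN × 0.4037 = 1530.8162632334 NZD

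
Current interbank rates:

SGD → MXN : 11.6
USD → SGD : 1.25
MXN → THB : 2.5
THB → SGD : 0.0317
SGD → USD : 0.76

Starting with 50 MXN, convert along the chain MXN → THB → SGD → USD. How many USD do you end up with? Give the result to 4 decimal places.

3.0115

50 MXN × 2.5 = 125 THB
125 THB × 0.0317 = 3.9625 SGD
3.9625 SGD × 0.76 = 3.0115 USD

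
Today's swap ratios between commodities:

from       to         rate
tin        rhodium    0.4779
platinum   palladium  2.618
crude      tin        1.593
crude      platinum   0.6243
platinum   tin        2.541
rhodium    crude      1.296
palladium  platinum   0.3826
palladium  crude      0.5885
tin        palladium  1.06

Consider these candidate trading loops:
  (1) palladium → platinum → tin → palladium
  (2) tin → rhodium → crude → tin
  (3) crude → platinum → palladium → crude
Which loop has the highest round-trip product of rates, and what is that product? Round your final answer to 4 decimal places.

1.0305

(1) 0.3826 × 2.541 × 1.06 = 1.03052
(2) 0.4779 × 1.296 × 1.593 = 0.98664
(3) 0.6243 × 2.618 × 0.5885 = 0.96185
Highest is cycle (1) at 1.0305 (>1, arbitrage).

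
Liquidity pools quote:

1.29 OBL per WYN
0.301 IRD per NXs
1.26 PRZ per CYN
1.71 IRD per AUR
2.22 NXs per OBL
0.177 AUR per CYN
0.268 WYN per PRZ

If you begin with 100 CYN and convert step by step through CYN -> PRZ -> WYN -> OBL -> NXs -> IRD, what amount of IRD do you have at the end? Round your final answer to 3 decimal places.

100 CYN × 1.26 = 126 PRZ
126 PRZ × 0.268 = 33.768 WYN
33.768 WYN × 1.29 = 43.56072 OBL
43.56072 OBL × 2.22 = 96.7047984 NXs
96.7047984 NXs × 0.301 = 29.1081443184 IRD

29.108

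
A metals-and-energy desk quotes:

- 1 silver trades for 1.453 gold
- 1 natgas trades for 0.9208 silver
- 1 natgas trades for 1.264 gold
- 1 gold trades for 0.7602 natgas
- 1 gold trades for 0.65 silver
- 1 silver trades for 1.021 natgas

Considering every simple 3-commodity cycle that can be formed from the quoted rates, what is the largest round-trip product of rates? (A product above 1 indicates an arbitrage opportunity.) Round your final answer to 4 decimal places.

1.0171

silver→gold→natgas→silver: 1.453 × 0.7602 × 0.9208 = 1.01709
silver→natgas→gold→silver: 1.021 × 1.264 × 0.65 = 0.83885
Maximum is silver→gold→natgas→silver at 1.0171; arbitrage exists.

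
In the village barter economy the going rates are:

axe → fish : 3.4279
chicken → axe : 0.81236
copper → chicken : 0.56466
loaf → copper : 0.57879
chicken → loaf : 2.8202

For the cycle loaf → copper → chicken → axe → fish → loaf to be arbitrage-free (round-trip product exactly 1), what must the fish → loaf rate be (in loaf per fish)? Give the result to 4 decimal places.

Known legs of the cycle: 0.57879 × 0.56466 × 0.81236 × 3.4279 = 0.9100907866315530216
For no arbitrage the full-cycle product must be 1, so the missing rate is 1 / 0.9100907866315530216 ≈ 1.098791.

1.0988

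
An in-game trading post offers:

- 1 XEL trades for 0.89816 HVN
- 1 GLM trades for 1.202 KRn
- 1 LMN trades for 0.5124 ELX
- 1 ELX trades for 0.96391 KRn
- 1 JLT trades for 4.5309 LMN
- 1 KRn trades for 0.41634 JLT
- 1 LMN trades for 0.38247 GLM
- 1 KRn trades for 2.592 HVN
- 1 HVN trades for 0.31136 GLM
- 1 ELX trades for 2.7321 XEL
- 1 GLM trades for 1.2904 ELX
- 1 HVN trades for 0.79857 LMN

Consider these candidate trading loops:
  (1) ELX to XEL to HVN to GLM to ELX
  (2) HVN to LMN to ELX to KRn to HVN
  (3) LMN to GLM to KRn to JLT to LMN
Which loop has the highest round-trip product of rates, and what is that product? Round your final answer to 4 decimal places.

1.0223

(1) 2.7321 × 0.89816 × 0.31136 × 1.2904 = 0.98591
(2) 0.79857 × 0.5124 × 0.96391 × 2.592 = 1.02234
(3) 0.38247 × 1.202 × 0.41634 × 4.5309 = 0.86723
Highest is cycle (2) at 1.0223 (>1, arbitrage).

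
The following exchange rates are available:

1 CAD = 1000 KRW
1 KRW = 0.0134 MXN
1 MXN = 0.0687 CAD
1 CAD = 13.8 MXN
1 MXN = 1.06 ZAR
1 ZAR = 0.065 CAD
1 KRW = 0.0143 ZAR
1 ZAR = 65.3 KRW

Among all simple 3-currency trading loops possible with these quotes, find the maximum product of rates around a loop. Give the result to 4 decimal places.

ZAR→CAD→MXN→ZAR: 0.065 × 13.8 × 1.06 = 0.95082
ZAR→CAD→KRW→ZAR: 0.065 × 1000 × 0.0143 = 0.92950
ZAR→KRW→MXN→ZAR: 65.3 × 0.0134 × 1.06 = 0.92752
MXN→CAD→KRW→MXN: 0.0687 × 1000 × 0.0134 = 0.92058
Maximum is ZAR→CAD→MXN→ZAR at 0.9508; no arbitrage — every cycle loses value.

0.9508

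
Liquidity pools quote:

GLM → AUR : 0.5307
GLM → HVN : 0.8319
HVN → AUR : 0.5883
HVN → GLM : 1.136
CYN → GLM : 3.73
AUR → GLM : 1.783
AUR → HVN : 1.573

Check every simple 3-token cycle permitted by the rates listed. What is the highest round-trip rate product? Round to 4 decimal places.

AUR→HVN→GLM→AUR: 1.573 × 1.136 × 0.5307 = 0.94832
AUR→GLM→HVN→AUR: 1.783 × 0.8319 × 0.5883 = 0.87261
Maximum is AUR→HVN→GLM→AUR at 0.9483; no arbitrage — every cycle loses value.

0.9483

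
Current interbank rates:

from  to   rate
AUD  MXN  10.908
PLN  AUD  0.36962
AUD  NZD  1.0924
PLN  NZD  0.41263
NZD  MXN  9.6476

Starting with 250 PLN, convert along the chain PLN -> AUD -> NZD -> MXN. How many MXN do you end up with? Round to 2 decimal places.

973.86

250 PLN × 0.36962 = 92.405 AUD
92.405 AUD × 1.0924 = 100.943222 NZD
100.943222 NZD × 9.6476 = 973.8598285672 MXN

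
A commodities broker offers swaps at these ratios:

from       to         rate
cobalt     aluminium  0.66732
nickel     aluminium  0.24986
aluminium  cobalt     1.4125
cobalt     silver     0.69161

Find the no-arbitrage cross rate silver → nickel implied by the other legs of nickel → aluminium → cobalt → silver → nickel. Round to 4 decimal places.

Known legs of the cycle: 0.24986 × 1.4125 × 0.69161 = 0.2440880153725
For no arbitrage the full-cycle product must be 1, so the missing rate is 1 / 0.2440880153725 ≈ 4.096883.

4.0969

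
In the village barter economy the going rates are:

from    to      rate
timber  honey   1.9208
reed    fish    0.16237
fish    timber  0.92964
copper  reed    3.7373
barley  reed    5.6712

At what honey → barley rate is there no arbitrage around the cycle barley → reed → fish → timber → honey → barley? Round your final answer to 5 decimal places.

0.60817

Known legs of the cycle: 5.6712 × 0.16237 × 0.92964 × 1.9208 = 1.644287302455452928
For no arbitrage the full-cycle product must be 1, so the missing rate is 1 / 1.644287302455452928 ≈ 0.6081662.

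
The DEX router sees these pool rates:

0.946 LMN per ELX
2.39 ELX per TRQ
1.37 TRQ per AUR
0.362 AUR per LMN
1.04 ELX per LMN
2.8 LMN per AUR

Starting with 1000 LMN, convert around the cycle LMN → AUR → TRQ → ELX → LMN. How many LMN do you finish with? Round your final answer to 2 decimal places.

1000 LMN × 0.362 = 362 AUR
362 AUR × 1.37 = 495.94 TRQ
495.94 TRQ × 2.39 = 1185.2966 ELX
1185.2966 ELX × 0.946 = 1121.2905836 LMN

1121.29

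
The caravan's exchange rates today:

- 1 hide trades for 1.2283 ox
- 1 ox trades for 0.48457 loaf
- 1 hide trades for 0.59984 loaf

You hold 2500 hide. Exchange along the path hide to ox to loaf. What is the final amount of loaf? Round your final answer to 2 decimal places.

1487.99

2500 hide × 1.2283 = 3070.75 ox
3070.75 ox × 0.48457 = 1487.9933275 loaf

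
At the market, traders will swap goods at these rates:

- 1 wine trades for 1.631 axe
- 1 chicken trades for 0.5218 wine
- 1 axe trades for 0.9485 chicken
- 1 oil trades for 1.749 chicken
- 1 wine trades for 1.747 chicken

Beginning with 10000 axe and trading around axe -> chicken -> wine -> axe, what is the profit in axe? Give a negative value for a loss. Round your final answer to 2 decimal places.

10000 axe × 0.9485 = 9485 chicken
9485 chicken × 0.5218 = 4949.273 wine
4949.273 wine × 1.631 = 8072.264263 axe
Net change: 8072.264263 − 10000 = -1927.735737 axe

-1927.74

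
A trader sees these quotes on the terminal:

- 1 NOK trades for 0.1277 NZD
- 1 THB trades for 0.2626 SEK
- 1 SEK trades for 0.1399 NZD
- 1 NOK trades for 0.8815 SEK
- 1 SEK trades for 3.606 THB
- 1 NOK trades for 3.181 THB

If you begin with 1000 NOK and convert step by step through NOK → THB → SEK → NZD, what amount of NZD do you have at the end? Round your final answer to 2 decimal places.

116.86

1000 NOK × 3.181 = 3181 THB
3181 THB × 0.2626 = 835.3306 SEK
835.3306 SEK × 0.1399 = 116.86275094 NZD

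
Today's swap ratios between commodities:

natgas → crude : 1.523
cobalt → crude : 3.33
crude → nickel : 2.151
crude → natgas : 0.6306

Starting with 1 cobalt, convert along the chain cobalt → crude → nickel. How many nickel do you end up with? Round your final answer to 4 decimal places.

7.1628

1 cobalt × 3.33 = 3.33 crude
3.33 crude × 2.151 = 7.16283 nickel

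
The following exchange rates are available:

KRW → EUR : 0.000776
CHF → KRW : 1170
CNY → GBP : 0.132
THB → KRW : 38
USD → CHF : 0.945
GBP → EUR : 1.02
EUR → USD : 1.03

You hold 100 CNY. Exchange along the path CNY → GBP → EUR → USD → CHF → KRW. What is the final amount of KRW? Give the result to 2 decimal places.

100 CNY × 0.132 = 13.2 GBP
13.2 GBP × 1.02 = 13.464 EUR
13.464 EUR × 1.03 = 13.86792 USD
13.86792 USD × 0.945 = 13.1051844 CHF
13.1051844 CHF × 1170 = 15333.065748 KRW

15333.07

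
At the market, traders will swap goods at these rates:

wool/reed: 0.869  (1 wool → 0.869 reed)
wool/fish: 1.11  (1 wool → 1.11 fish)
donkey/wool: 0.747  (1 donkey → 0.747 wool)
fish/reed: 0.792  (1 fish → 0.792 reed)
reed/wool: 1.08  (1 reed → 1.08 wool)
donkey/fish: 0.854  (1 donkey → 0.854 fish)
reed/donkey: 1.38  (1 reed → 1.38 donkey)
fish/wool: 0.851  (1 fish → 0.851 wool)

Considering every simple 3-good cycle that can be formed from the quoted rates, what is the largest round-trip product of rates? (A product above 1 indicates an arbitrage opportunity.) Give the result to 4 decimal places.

0.9494

reed→wool→fish→reed: 1.08 × 1.11 × 0.792 = 0.94945
donkey→fish→reed→donkey: 0.854 × 0.792 × 1.38 = 0.93339
donkey→wool→reed→donkey: 0.747 × 0.869 × 1.38 = 0.89582
Maximum is reed→wool→fish→reed at 0.9494; no arbitrage — every cycle loses value.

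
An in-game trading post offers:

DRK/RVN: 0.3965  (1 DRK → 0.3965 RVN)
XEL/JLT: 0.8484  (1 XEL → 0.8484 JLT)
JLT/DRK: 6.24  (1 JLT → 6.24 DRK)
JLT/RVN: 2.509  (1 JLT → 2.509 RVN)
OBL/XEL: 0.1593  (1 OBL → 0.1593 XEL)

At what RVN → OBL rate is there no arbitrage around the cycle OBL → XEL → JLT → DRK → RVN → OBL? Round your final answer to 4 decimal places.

2.9906

Known legs of the cycle: 0.1593 × 0.8484 × 6.24 × 0.3965 = 0.3343830208992
For no arbitrage the full-cycle product must be 1, so the missing rate is 1 / 0.3343830208992 ≈ 2.990582.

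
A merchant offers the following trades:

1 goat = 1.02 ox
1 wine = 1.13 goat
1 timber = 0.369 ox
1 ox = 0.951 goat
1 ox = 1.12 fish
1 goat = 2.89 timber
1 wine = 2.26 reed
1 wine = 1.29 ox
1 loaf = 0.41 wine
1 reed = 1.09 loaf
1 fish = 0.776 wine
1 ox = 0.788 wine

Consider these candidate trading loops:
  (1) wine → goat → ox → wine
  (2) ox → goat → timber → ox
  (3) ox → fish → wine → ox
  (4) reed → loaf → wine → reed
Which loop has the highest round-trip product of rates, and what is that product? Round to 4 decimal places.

(1) 1.13 × 1.02 × 0.788 = 0.90825
(2) 0.951 × 2.89 × 0.369 = 1.01416
(3) 1.12 × 0.776 × 1.29 = 1.12116
(4) 1.09 × 0.41 × 2.26 = 1.00999
Highest is cycle (3) at 1.1212 (>1, arbitrage).

1.1212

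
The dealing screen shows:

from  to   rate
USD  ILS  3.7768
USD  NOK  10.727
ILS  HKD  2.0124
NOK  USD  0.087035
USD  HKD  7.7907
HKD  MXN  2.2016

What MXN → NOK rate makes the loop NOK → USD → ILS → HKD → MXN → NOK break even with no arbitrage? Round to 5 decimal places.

Known legs of the cycle: 0.087035 × 3.7768 × 2.0124 × 2.2016 = 1.45636638513979392
For no arbitrage the full-cycle product must be 1, so the missing rate is 1 / 1.45636638513979392 ≈ 0.6866404.

0.68664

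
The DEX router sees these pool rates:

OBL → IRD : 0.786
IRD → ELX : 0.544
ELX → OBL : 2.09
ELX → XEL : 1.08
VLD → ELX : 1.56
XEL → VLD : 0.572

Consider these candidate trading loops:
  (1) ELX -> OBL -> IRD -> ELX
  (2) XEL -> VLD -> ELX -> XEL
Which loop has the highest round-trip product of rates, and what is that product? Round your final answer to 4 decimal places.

(1) 2.09 × 0.786 × 0.544 = 0.89365
(2) 0.572 × 1.56 × 1.08 = 0.96371
Highest is cycle (2) at 0.9637 (≤1, no arbitrage).

0.9637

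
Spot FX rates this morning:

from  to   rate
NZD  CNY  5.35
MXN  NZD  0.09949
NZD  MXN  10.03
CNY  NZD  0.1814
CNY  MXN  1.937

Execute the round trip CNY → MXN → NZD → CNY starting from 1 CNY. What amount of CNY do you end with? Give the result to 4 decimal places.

1 CNY × 1.937 = 1.937 MXN
1.937 MXN × 0.09949 = 0.19271213 NZD
0.19271213 NZD × 5.35 = 1.0310098955 CNY

1.0310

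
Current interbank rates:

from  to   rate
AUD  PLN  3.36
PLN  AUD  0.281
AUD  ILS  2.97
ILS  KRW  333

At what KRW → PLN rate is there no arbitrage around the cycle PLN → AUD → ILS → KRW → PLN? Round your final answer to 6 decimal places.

Known legs of the cycle: 0.281 × 2.97 × 333 = 277.91181
For no arbitrage the full-cycle product must be 1, so the missing rate is 1 / 277.91181 ≈ 0.00359826.

0.003598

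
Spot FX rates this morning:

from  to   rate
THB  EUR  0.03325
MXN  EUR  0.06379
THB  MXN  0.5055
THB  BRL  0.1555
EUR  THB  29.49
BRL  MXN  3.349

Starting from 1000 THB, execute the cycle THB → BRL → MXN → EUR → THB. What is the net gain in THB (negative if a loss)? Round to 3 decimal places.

-20.346

1000 THB × 0.1555 = 155.5 BRL
155.5 BRL × 3.349 = 520.7695 MXN
520.7695 MXN × 0.06379 = 33.219886405 EUR
33.219886405 EUR × 29.49 = 979.65445008345 THB
Net change: 979.65445008345 − 1000 = -20.34554991655 THB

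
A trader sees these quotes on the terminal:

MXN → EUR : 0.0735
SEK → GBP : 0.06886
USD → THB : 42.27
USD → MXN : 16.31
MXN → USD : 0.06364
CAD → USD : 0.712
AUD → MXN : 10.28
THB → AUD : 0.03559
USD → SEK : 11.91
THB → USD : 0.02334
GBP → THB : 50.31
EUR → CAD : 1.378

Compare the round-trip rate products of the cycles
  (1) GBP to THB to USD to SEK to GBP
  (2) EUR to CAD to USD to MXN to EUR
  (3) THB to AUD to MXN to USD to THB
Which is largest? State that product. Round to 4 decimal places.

1.1762

(1) 50.31 × 0.02334 × 11.91 × 0.06886 = 0.96302
(2) 1.378 × 0.712 × 16.31 × 0.0735 = 1.17617
(3) 0.03559 × 10.28 × 0.06364 × 42.27 = 0.98420
Highest is cycle (2) at 1.1762 (>1, arbitrage).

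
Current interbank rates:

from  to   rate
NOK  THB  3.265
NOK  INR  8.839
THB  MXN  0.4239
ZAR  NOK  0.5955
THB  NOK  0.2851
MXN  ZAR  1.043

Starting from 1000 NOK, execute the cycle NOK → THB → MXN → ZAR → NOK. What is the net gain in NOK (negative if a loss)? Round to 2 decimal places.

1000 NOK × 3.265 = 3265 THB
3265 THB × 0.4239 = 1384.0335 MXN
1384.0335 MXN × 1.043 = 1443.5469405 ZAR
1443.5469405 ZAR × 0.5955 = 859.63220306775 NOK
Net change: 859.63220306775 − 1000 = -140.36779693225 NOK

-140.37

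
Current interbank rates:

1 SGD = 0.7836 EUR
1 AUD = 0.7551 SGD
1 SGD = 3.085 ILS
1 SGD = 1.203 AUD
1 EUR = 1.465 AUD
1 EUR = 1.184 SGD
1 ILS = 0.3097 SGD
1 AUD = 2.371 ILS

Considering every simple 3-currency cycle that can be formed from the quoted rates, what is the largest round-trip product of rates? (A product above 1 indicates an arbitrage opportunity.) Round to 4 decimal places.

0.8834

ILS→SGD→AUD→ILS: 0.3097 × 1.203 × 2.371 = 0.88336
SGD→EUR→AUD→SGD: 0.7836 × 1.465 × 0.7551 = 0.86684
Maximum is ILS→SGD→AUD→ILS at 0.8834; no arbitrage — every cycle loses value.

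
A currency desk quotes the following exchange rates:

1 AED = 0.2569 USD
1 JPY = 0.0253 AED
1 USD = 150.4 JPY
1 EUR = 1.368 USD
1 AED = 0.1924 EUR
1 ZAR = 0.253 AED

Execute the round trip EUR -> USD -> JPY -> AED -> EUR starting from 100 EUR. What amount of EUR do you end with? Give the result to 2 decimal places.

100.15

100 EUR × 1.368 = 136.8 USD
136.8 USD × 150.4 = 20574.72 JPY
20574.72 JPY × 0.0253 = 520.540416 AED
520.540416 AED × 0.1924 = 100.1519760384 EUR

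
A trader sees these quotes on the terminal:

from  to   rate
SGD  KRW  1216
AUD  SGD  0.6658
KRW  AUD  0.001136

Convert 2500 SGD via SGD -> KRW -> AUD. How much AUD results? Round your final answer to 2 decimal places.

2500 SGD × 1216 = 3040000 KRW
3040000 KRW × 0.001136 = 3453.44 AUD

3453.44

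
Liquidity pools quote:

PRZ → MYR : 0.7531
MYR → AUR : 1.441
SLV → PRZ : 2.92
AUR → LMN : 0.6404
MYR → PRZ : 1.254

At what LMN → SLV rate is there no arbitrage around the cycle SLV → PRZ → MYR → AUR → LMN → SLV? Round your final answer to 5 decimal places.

Known legs of the cycle: 2.92 × 0.7531 × 1.441 × 0.6404 = 2.0293212500528
For no arbitrage the full-cycle product must be 1, so the missing rate is 1 / 2.0293212500528 ≈ 0.4927756.

0.49278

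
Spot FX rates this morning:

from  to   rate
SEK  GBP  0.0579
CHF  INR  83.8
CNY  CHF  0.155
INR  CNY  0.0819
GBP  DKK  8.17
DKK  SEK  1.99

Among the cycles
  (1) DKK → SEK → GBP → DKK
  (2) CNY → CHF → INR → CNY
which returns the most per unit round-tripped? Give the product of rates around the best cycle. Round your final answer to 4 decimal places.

(1) 1.99 × 0.0579 × 8.17 = 0.94136
(2) 0.155 × 83.8 × 0.0819 = 1.06380
Highest is cycle (2) at 1.0638 (>1, arbitrage).

1.0638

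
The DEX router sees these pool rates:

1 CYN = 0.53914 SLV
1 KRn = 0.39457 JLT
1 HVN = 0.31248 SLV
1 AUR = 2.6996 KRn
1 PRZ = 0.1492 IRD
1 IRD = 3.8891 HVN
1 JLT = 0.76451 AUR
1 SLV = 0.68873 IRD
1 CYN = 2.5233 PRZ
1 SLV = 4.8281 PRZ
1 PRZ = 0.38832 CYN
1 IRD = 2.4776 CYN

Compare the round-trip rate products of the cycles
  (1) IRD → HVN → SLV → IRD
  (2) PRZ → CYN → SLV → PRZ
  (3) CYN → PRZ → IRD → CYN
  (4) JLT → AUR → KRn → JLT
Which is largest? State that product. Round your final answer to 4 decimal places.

(1) 3.8891 × 0.31248 × 0.68873 = 0.83699
(2) 0.38832 × 0.53914 × 4.8281 = 1.01081
(3) 2.5233 × 0.1492 × 2.4776 = 0.93276
(4) 0.76451 × 2.6996 × 0.39457 = 0.81434
Highest is cycle (2) at 1.0108 (>1, arbitrage).

1.0108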